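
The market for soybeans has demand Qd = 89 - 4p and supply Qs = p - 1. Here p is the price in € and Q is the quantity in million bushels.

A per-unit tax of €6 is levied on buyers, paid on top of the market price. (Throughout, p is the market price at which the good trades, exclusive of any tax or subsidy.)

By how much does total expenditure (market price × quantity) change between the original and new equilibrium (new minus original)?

Before the shock: 89 - 4p = p - 1 ⇒ 90 = 5p ⇒ p = 18, Q = 17.
Since buyers pay the price plus the tax, the effective demand curve becomes Qd = 65 - 4p.
Clearing the new market: 65 - 4p = p - 1, so p = 13.2 and Q = 12.2.
Expenditure moves from 18×17 = 306 to 13.2×12.2 = 161.04; change = -144.96.

-144.96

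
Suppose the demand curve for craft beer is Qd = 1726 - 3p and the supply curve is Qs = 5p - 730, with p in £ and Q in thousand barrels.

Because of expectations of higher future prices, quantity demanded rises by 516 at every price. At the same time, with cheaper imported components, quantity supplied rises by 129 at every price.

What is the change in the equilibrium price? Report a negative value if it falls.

Before the shock: 1726 - 3p = 5p - 730 ⇒ 2456 = 8p ⇒ p = 307, Q = 805.
The new curves are Qd = 2242 - 3p (demand) and Qs = 5p - 601 (supply).
New equilibrium: 2242 - 3p = 5p - 601 ⇒ 2843 = 8p ⇒ p = 355.375, Q = 1175.875.
Δp = 355.375 − 307 = +48.375.

+48.375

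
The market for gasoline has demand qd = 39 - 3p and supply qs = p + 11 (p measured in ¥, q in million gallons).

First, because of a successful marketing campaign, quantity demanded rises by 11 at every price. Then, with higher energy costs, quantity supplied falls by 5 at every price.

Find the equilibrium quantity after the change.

Solve the original market: 39 - 3p = p + 11, hence p = 7 and q = 18.
The shock moves the curves to qd = 50 - 3p and qs = p + 6.
Equate the new curves: 50 - 3p = p + 6, giving 44 = 4p, p = 11, q = 17.

17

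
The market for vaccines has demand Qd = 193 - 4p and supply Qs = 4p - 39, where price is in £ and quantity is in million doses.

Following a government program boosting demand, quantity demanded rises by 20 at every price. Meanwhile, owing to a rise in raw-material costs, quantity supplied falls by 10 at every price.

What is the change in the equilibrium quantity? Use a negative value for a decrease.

Solve the original market: 193 - 4p = 4p - 39, hence p = 29 and Q = 77.
With the change applied: demand Qd = 213 - 4p, supply Qs = 4p - 49.
New equilibrium: 213 - 4p = 4p - 49 ⇒ 262 = 8p ⇒ p = 32.75, Q = 82.
ΔQ = 82 − 77 = +5.

+5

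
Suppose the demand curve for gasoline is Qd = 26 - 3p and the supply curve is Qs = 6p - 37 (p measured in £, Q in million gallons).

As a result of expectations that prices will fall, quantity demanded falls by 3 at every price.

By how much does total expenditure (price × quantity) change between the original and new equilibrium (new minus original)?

-15

Original equilibrium: 26 - 3p = 6p - 37 gives 63 = 9p, so p = 7 and Q = 5.
The new curves are Qd = 23 - 3p (demand) and Qs = 6p - 37 (supply).
Setting them equal: 23 - 3p = 6p - 37 → 60 = 9p, so p = 20/3 ≈ 6.6667 and Q = 3.
Expenditure moves from 7×5 = 35 to 6.6667×3 = 20; change = -15.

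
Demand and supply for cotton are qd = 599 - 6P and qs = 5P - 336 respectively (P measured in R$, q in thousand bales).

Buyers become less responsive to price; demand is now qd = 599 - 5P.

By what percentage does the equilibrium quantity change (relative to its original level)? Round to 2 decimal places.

Initially, 599 - 6P = 5P - 336, so 935 = 11P and P = 85, q = 89.
The new curves are qd = 599 - 5P (demand) and qs = 5P - 336 (supply).
Clearing the new market: 599 - 5P = 5P - 336, so P = 93.5 and q = 131.5.
%Δq = (131.5 − 89) / 89 × 100 = +47.75%.

+47.75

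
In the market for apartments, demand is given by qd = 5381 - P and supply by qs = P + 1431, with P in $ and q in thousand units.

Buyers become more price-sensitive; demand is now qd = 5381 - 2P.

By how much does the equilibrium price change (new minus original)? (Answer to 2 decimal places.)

Original equilibrium: 5381 - P = P + 1431 gives 3950 = 2P, so P = 1975 and q = 3406.
The shock moves the curves to qd = 5381 - 2P and qs = P + 1431.
Clearing the new market: 5381 - 2P = P + 1431, so P = 3950/3 ≈ 1316.6667 and q = 8243/3 ≈ 2747.6667.
ΔP = 1316.6667 − 1975 = -658.33.

-658.33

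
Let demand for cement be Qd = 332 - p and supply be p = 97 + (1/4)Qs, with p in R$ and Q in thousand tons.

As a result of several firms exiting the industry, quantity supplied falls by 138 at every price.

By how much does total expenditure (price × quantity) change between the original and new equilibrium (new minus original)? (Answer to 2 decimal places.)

+452.64

Before the shock: 332 - p = 4p - 388 ⇒ 720 = 5p ⇒ p = 144, Q = 188.
With the change applied: demand Qd = 332 - p, supply Qs = 4p - 526.
Setting them equal: 332 - p = 4p - 526 → 858 = 5p, so p = 171.6 and Q = 160.4.
Expenditure moves from 144×188 = 27072 to 171.6×160.4 = 27524.64; change = +452.64.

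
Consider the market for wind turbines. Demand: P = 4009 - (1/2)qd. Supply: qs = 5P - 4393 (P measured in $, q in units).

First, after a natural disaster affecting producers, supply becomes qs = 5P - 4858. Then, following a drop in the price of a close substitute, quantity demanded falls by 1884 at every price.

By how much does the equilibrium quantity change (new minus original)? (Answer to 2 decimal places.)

-1478.57

Original equilibrium: 8018 - 2P = 5P - 4393 gives 12411 = 7P, so P = 1773 and q = 4472.
After the shift, demand is qd = 6134 - 2P and supply is qs = 5P - 4858.
New equilibrium: 6134 - 2P = 5P - 4858 ⇒ 10992 = 7P ⇒ P = 10992/7 ≈ 1570.2857, q = 20954/7 ≈ 2993.4286.
Δq = 2993.4286 − 4472 = -1478.57.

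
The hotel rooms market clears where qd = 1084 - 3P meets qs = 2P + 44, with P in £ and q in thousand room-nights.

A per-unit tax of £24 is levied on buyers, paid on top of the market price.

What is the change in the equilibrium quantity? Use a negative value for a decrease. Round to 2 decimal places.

-28.80

Initially, 1084 - 3P = 2P + 44, so 1040 = 5P and P = 208, q = 460.
Since buyers pay the price plus the tax, the effective demand curve becomes qd = 1012 - 3P.
Clearing the new market: 1012 - 3P = 2P + 44, so P = 193.6 and q = 431.2.
Δq = 431.2 − 460 = -28.80.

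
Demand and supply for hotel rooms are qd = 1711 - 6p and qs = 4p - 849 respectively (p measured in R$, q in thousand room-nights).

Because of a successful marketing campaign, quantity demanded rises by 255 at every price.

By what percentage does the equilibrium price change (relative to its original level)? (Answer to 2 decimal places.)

Before the shock: 1711 - 6p = 4p - 849 ⇒ 2560 = 10p ⇒ p = 256, q = 175.
After the shift, demand is qd = 1966 - 6p and supply is qs = 4p - 849.
Clearing the new market: 1966 - 6p = 4p - 849, so p = 281.5 and q = 277.
%Δp = (281.5 − 256) / 256 × 100 = +9.96%.

+9.96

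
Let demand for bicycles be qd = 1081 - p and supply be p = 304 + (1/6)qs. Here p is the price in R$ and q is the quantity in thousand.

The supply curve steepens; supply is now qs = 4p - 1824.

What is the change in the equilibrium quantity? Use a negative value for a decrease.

-166

Solve the original market: 1081 - p = 6p - 1824, hence p = 415 and q = 666.
The shock moves the curves to qd = 1081 - p and qs = 4p - 1824.
Clearing the new market: 1081 - p = 4p - 1824, so p = 581 and q = 500.
Δq = 500 − 666 = -166.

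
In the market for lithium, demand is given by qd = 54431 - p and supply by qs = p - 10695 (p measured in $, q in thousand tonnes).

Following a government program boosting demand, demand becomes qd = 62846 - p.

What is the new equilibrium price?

36770.5

Solve the original market: 54431 - p = p - 10695, hence p = 32563 and q = 21868.
After the shift, demand is qd = 62846 - p and supply is qs = p - 10695.
Equate the new curves: 62846 - p = p - 10695, giving 73541 = 2p, p = 36770.5, q = 26075.5.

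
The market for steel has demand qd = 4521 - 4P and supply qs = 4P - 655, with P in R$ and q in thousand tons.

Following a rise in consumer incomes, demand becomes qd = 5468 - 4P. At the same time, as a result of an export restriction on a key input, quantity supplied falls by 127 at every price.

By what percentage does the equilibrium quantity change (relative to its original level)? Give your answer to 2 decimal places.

+21.21

Original equilibrium: 4521 - 4P = 4P - 655 gives 5176 = 8P, so P = 647 and q = 1933.
After the shift, demand is qd = 5468 - 4P and supply is qs = 4P - 782.
Setting them equal: 5468 - 4P = 4P - 782 → 6250 = 8P, so P = 781.25 and q = 2343.
%Δq = (2343 − 1933) / 1933 × 100 = +21.21%.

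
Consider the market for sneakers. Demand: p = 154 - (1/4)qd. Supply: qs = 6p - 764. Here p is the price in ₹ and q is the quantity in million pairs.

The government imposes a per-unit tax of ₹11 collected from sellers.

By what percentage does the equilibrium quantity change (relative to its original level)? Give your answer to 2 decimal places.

Before the shock: 616 - 4p = 6p - 764 ⇒ 1380 = 10p ⇒ p = 138, q = 64.
Since sellers keep the price net of the tax, the effective supply curve becomes qs = 6p - 830.
Equate the new curves: 616 - 4p = 6p - 830, giving 1446 = 10p, p = 144.6, q = 37.6.
%Δq = (37.6 − 64) / 64 × 100 = -41.25%.

-41.25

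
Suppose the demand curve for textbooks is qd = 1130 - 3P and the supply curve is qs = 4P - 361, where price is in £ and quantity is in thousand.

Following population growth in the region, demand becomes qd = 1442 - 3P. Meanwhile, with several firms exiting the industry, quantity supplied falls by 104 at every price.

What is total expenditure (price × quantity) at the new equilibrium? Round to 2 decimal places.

170190.02

Before the shock: 1130 - 3P = 4P - 361 ⇒ 1491 = 7P ⇒ P = 213, q = 491.
The shock moves the curves to qd = 1442 - 3P and qs = 4P - 465.
New equilibrium: 1442 - 3P = 4P - 465 ⇒ 1907 = 7P ⇒ P = 1907/7 ≈ 272.4286, q = 4373/7 ≈ 624.7143.
New expenditure = 272.4286 × 624.7143 = 170190.02.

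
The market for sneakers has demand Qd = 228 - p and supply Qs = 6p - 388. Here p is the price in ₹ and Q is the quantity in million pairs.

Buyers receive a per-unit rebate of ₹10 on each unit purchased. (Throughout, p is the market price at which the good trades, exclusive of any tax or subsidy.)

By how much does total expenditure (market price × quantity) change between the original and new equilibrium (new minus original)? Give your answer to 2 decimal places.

+966.53

Before the shock: 228 - p = 6p - 388 ⇒ 616 = 7p ⇒ p = 88, Q = 140.
Since buyers' out-of-pocket price is the market price minus the rebate, the effective demand curve becomes Qd = 238 - p.
Clearing the new market: 238 - p = 6p - 388, so p = 626/7 ≈ 89.4286 and Q = 1040/7 ≈ 148.5714.
Expenditure moves from 88×140 = 12320 to 89.4286×148.5714 = 13286.5306; change = +966.53.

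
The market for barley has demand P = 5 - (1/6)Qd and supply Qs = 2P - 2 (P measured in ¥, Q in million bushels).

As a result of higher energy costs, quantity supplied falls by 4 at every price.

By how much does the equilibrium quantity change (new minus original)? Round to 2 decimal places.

Solve the original market: 30 - 6P = 2P - 2, hence P = 4 and Q = 6.
The shock moves the curves to Qd = 30 - 6P and Qs = 2P - 6.
Equate the new curves: 30 - 6P = 2P - 6, giving 36 = 8P, P = 4.5, Q = 3.
ΔQ = 3 − 6 = -3.00.

-3.00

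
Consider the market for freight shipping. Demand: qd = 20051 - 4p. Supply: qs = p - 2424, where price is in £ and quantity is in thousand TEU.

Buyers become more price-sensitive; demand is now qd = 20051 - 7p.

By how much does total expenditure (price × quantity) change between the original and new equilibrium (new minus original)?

-8226482.109375

Solve the original market: 20051 - 4p = p - 2424, hence p = 4495 and q = 2071.
After the shift, demand is qd = 20051 - 7p and supply is qs = p - 2424.
Setting them equal: 20051 - 7p = p - 2424 → 22475 = 8p, so p = 2809.375 and q = 385.375.
Expenditure moves from 4495×2071 = 9309145 to 2809.375×385.375 = 1082662.890625; change = -8226482.109375.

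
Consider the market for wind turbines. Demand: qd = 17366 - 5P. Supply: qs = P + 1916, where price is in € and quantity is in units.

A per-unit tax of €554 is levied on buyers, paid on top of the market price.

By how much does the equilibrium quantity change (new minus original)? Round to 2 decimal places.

-461.67

Original equilibrium: 17366 - 5P = P + 1916 gives 15450 = 6P, so P = 2575 and q = 4491.
Since buyers pay the price plus the tax, the effective demand curve becomes qd = 14596 - 5P.
Equate the new curves: 14596 - 5P = P + 1916, giving 12680 = 6P, P = 6340/3 ≈ 2113.3333, q = 12088/3 ≈ 4029.3333.
Δq = 4029.3333 − 4491 = -461.67.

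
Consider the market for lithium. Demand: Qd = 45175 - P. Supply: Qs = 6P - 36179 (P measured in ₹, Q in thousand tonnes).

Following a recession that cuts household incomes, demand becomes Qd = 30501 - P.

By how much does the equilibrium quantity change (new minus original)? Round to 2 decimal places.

-12577.71

Original equilibrium: 45175 - P = 6P - 36179 gives 81354 = 7P, so P = 11622 and Q = 33553.
With the change applied: demand Qd = 30501 - P, supply Qs = 6P - 36179.
New equilibrium: 30501 - P = 6P - 36179 ⇒ 66680 = 7P ⇒ P = 66680/7 ≈ 9525.7143, Q = 146827/7 ≈ 20975.2857.
ΔQ = 20975.2857 − 33553 = -12577.71.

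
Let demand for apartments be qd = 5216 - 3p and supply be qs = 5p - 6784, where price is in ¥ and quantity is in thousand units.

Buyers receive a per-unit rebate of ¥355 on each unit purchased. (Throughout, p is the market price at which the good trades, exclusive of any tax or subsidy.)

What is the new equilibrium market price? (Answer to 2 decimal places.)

1633.13

Original equilibrium: 5216 - 3p = 5p - 6784 gives 12000 = 8p, so p = 1500 and q = 716.
Since buyers' out-of-pocket price is the market price minus the rebate, the effective demand curve becomes qd = 6281 - 3p.
New equilibrium: 6281 - 3p = 5p - 6784 ⇒ 13065 = 8p ⇒ p = 1633.125, q = 1381.625.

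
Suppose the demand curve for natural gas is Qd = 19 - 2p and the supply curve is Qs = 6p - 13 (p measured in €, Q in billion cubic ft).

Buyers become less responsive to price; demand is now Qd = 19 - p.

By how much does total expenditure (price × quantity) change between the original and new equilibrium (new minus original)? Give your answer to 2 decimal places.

Initially, 19 - 2p = 6p - 13, so 32 = 8p and p = 4, Q = 11.
The shock moves the curves to Qd = 19 - p and Qs = 6p - 13.
New equilibrium: 19 - p = 6p - 13 ⇒ 32 = 7p ⇒ p = 32/7 ≈ 4.5714, Q = 101/7 ≈ 14.4286.
Expenditure moves from 4×11 = 44 to 4.5714×14.4286 = 65.9592; change = +21.96.

+21.96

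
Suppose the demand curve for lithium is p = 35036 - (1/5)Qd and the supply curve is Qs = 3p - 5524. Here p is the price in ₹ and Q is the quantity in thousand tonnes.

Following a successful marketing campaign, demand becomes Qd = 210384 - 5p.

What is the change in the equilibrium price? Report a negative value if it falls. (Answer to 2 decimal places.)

+4400.50

Solve the original market: 175180 - 5p = 3p - 5524, hence p = 22588 and Q = 62240.
With the change applied: demand Qd = 210384 - 5p, supply Qs = 3p - 5524.
New equilibrium: 210384 - 5p = 3p - 5524 ⇒ 215908 = 8p ⇒ p = 26988.5, Q = 75441.5.
Δp = 26988.5 − 22588 = +4400.50.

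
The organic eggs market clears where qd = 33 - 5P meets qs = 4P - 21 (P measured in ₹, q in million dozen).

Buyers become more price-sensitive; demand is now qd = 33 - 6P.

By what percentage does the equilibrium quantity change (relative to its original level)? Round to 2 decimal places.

Before the shock: 33 - 5P = 4P - 21 ⇒ 54 = 9P ⇒ P = 6, q = 3.
The new curves are qd = 33 - 6P (demand) and qs = 4P - 21 (supply).
New equilibrium: 33 - 6P = 4P - 21 ⇒ 54 = 10P ⇒ P = 5.4, q = 0.6.
%Δq = (0.6 − 3) / 3 × 100 = -80.00%.

-80.00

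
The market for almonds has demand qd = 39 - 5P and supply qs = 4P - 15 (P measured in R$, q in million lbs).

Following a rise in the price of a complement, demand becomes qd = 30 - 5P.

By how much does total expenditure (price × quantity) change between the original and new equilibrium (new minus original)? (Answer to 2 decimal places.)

-29.00

Solve the original market: 39 - 5P = 4P - 15, hence P = 6 and q = 9.
With the change applied: demand qd = 30 - 5P, supply qs = 4P - 15.
Clearing the new market: 30 - 5P = 4P - 15, so P = 5 and q = 5.
Expenditure moves from 6×9 = 54 to 5×5 = 25; change = -29.00.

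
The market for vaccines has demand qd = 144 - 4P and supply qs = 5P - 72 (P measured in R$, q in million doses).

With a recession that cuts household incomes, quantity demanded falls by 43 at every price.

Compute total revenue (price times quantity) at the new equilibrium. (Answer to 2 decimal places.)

Before the shock: 144 - 4P = 5P - 72 ⇒ 216 = 9P ⇒ P = 24, q = 48.
After the shift, demand is qd = 101 - 4P and supply is qs = 5P - 72.
New equilibrium: 101 - 4P = 5P - 72 ⇒ 173 = 9P ⇒ P = 173/9 ≈ 19.2222, q = 217/9 ≈ 24.1111.
New expenditure = 19.2222 × 24.1111 = 463.47.

463.47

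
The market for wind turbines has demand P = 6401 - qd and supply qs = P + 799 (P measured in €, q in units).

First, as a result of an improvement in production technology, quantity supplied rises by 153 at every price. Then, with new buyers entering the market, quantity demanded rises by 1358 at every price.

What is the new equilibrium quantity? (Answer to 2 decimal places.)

Original equilibrium: 6401 - P = P + 799 gives 5602 = 2P, so P = 2801 and q = 3600.
The new curves are qd = 7759 - P (demand) and qs = P + 952 (supply).
Clearing the new market: 7759 - P = P + 952, so P = 3403.5 and q = 4355.5.

4355.50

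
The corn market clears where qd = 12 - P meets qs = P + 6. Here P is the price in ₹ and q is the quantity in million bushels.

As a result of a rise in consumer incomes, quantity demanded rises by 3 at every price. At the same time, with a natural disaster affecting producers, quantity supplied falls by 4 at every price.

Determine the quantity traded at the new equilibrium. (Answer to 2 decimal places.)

8.50

Initially, 12 - P = P + 6, so 6 = 2P and P = 3, q = 9.
After the shift, demand is qd = 15 - P and supply is qs = P + 2.
New equilibrium: 15 - P = P + 2 ⇒ 13 = 2P ⇒ P = 6.5, q = 8.5.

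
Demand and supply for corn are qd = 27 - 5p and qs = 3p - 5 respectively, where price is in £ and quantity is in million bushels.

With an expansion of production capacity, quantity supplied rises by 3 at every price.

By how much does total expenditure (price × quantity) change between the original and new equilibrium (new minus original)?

+4.171875

Initially, 27 - 5p = 3p - 5, so 32 = 8p and p = 4, q = 7.
With the change applied: demand qd = 27 - 5p, supply qs = 3p - 2.
New equilibrium: 27 - 5p = 3p - 2 ⇒ 29 = 8p ⇒ p = 3.625, q = 8.875.
Expenditure moves from 4×7 = 28 to 3.625×8.875 = 32.171875; change = +4.171875.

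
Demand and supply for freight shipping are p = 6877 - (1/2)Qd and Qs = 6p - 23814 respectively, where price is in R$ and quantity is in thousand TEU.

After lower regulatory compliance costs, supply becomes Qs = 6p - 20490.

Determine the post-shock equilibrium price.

Original equilibrium: 13754 - 2p = 6p - 23814 gives 37568 = 8p, so p = 4696 and Q = 4362.
With the change applied: demand Qd = 13754 - 2p, supply Qs = 6p - 20490.
New equilibrium: 13754 - 2p = 6p - 20490 ⇒ 34244 = 8p ⇒ p = 4280.5, Q = 5193.

4280.5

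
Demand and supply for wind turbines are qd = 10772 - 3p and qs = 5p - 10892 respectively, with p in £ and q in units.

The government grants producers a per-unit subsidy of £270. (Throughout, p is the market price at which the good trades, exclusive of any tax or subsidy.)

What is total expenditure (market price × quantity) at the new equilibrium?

8009429.3125

Initially, 10772 - 3p = 5p - 10892, so 21664 = 8p and p = 2708, q = 2648.
Since sellers receive the price plus the subsidy, the effective supply curve becomes qs = 5p - 9542.
Setting them equal: 10772 - 3p = 5p - 9542 → 20314 = 8p, so p = 2539.25 and q = 3154.25.
New expenditure = 2539.25 × 3154.25 = 8009429.3125.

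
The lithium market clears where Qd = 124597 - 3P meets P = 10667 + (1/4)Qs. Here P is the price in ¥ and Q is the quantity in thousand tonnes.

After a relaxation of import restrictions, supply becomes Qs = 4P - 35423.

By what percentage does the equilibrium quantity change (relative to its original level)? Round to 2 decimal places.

+5.87

Initially, 124597 - 3P = 4P - 42668, so 167265 = 7P and P = 23895, Q = 52912.
With the change applied: demand Qd = 124597 - 3P, supply Qs = 4P - 35423.
Setting them equal: 124597 - 3P = 4P - 35423 → 160020 = 7P, so P = 22860 and Q = 56017.
%ΔQ = (56017 − 52912) / 52912 × 100 = +5.87%.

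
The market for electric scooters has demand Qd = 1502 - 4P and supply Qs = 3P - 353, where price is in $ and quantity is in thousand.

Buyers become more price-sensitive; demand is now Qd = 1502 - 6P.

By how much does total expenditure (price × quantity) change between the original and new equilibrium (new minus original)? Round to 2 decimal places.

-62441.85

Initially, 1502 - 4P = 3P - 353, so 1855 = 7P and P = 265, Q = 442.
The new curves are Qd = 1502 - 6P (demand) and Qs = 3P - 353 (supply).
Equate the new curves: 1502 - 6P = 3P - 353, giving 1855 = 9P, P = 1855/9 ≈ 206.1111, Q = 796/3 ≈ 265.3333.
Expenditure moves from 265×442 = 117130 to 206.1111×265.3333 = 54688.1481; change = -62441.85.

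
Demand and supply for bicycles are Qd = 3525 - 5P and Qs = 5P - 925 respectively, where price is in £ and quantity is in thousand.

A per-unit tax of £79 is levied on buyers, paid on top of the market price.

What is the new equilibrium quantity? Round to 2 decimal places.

1102.50

Solve the original market: 3525 - 5P = 5P - 925, hence P = 445 and Q = 1300.
Since buyers pay the price plus the tax, the effective demand curve becomes Qd = 3130 - 5P.
Equate the new curves: 3130 - 5P = 5P - 925, giving 4055 = 10P, P = 405.5, Q = 1102.5.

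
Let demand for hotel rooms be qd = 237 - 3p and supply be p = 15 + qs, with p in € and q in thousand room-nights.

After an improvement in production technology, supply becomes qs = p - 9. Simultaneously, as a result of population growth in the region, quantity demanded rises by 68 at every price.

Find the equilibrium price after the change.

Solve the original market: 237 - 3p = p - 15, hence p = 63 and q = 48.
The shock moves the curves to qd = 305 - 3p and qs = p - 9.
New equilibrium: 305 - 3p = p - 9 ⇒ 314 = 4p ⇒ p = 78.5, q = 69.5.

78.5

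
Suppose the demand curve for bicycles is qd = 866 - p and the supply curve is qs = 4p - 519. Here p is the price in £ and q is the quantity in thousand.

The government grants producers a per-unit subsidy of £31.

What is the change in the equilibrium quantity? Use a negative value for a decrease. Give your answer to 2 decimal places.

+24.80

Original equilibrium: 866 - p = 4p - 519 gives 1385 = 5p, so p = 277 and q = 589.
Since sellers receive the price plus the subsidy, the effective supply curve becomes qs = 4p - 395.
Equate the new curves: 866 - p = 4p - 395, giving 1261 = 5p, p = 252.2, q = 613.8.
Δq = 613.8 − 589 = +24.80.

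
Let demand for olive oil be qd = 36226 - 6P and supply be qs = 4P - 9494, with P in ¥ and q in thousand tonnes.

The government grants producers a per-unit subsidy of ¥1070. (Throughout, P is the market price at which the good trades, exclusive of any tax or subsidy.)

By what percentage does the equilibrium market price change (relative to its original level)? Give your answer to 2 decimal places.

-9.36

Original equilibrium: 36226 - 6P = 4P - 9494 gives 45720 = 10P, so P = 4572 and q = 8794.
Since sellers receive the price plus the subsidy, the effective supply curve becomes qs = 4P - 5214.
New equilibrium: 36226 - 6P = 4P - 5214 ⇒ 41440 = 10P ⇒ P = 4144, q = 11362.
%ΔP = (4144 − 4572) / 4572 × 100 = -9.36%.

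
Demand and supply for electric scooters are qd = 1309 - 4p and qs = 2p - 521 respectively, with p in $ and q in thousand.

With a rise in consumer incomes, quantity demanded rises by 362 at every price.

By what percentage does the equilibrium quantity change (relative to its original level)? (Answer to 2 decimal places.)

Before the shock: 1309 - 4p = 2p - 521 ⇒ 1830 = 6p ⇒ p = 305, q = 89.
The new curves are qd = 1671 - 4p (demand) and qs = 2p - 521 (supply).
Clearing the new market: 1671 - 4p = 2p - 521, so p = 1096/3 ≈ 365.3333 and q = 629/3 ≈ 209.6667.
%Δq = (209.6667 − 89) / 89 × 100 = +135.58%.

+135.58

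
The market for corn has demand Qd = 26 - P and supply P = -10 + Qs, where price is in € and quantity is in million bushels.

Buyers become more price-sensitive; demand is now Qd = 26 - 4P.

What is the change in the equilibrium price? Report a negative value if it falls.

-4.8

Initially, 26 - P = P + 10, so 16 = 2P and P = 8, Q = 18.
With the change applied: demand Qd = 26 - 4P, supply Qs = P + 10.
Setting them equal: 26 - 4P = P + 10 → 16 = 5P, so P = 3.2 and Q = 13.2.
ΔP = 3.2 − 8 = -4.8.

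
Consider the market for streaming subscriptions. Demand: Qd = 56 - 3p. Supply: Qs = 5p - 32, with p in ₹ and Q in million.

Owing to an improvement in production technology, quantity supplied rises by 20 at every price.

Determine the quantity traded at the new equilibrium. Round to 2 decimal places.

30.50

Original equilibrium: 56 - 3p = 5p - 32 gives 88 = 8p, so p = 11 and Q = 23.
After the shift, demand is Qd = 56 - 3p and supply is Qs = 5p - 12.
New equilibrium: 56 - 3p = 5p - 12 ⇒ 68 = 8p ⇒ p = 8.5, Q = 30.5.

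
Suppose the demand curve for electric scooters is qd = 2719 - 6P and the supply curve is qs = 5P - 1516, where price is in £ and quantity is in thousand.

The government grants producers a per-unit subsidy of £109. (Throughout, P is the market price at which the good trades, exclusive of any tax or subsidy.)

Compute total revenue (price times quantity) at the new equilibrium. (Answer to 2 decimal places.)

Initially, 2719 - 6P = 5P - 1516, so 4235 = 11P and P = 385, q = 409.
Since sellers receive the price plus the subsidy, the effective supply curve becomes qs = 5P - 971.
Setting them equal: 2719 - 6P = 5P - 971 → 3690 = 11P, so P = 3690/11 ≈ 335.4545 and q = 7769/11 ≈ 706.2727.
New expenditure = 335.4545 × 706.2727 = 236922.40.

236922.40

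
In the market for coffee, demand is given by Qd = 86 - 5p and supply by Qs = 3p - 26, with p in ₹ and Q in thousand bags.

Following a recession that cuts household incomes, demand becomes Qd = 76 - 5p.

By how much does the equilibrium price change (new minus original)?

-1.25

Initially, 86 - 5p = 3p - 26, so 112 = 8p and p = 14, Q = 16.
The new curves are Qd = 76 - 5p (demand) and Qs = 3p - 26 (supply).
Setting them equal: 76 - 5p = 3p - 26 → 102 = 8p, so p = 12.75 and Q = 12.25.
Δp = 12.75 − 14 = -1.25.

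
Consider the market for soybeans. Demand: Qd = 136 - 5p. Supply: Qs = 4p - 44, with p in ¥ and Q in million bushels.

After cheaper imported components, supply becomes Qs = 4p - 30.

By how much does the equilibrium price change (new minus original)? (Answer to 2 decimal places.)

Original equilibrium: 136 - 5p = 4p - 44 gives 180 = 9p, so p = 20 and Q = 36.
With the change applied: demand Qd = 136 - 5p, supply Qs = 4p - 30.
Equate the new curves: 136 - 5p = 4p - 30, giving 166 = 9p, p = 166/9 ≈ 18.4444, Q = 394/9 ≈ 43.7778.
Δp = 18.4444 − 20 = -1.56.

-1.56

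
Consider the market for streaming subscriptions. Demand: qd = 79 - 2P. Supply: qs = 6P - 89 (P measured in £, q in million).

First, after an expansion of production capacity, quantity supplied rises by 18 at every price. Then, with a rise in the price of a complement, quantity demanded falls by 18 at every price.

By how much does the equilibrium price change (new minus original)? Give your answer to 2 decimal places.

Solve the original market: 79 - 2P = 6P - 89, hence P = 21 and q = 37.
The new curves are qd = 61 - 2P (demand) and qs = 6P - 71 (supply).
Setting them equal: 61 - 2P = 6P - 71 → 132 = 8P, so P = 16.5 and q = 28.
ΔP = 16.5 − 21 = -4.50.

-4.50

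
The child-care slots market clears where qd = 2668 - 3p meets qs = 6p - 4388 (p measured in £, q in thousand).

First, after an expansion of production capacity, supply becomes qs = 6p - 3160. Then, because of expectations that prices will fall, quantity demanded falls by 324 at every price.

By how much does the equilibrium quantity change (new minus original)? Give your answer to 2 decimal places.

+193.33

Initially, 2668 - 3p = 6p - 4388, so 7056 = 9p and p = 784, q = 316.
The new curves are qd = 2344 - 3p (demand) and qs = 6p - 3160 (supply).
Clearing the new market: 2344 - 3p = 6p - 3160, so p = 5504/9 ≈ 611.5556 and q = 1528/3 ≈ 509.3333.
Δq = 509.3333 − 316 = +193.33.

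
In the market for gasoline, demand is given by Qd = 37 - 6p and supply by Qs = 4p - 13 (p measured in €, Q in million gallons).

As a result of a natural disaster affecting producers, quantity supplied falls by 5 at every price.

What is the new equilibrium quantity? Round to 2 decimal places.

Initially, 37 - 6p = 4p - 13, so 50 = 10p and p = 5, Q = 7.
After the shift, demand is Qd = 37 - 6p and supply is Qs = 4p - 18.
Equate the new curves: 37 - 6p = 4p - 18, giving 55 = 10p, p = 5.5, Q = 4.

4.00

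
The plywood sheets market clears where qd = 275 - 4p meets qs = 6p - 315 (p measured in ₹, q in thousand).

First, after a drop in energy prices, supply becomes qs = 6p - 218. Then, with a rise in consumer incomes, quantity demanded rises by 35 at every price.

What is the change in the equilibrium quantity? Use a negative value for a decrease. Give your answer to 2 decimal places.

+59.80

Before the shock: 275 - 4p = 6p - 315 ⇒ 590 = 10p ⇒ p = 59, q = 39.
With the change applied: demand qd = 310 - 4p, supply qs = 6p - 218.
New equilibrium: 310 - 4p = 6p - 218 ⇒ 528 = 10p ⇒ p = 52.8, q = 98.8.
Δq = 98.8 − 39 = +59.80.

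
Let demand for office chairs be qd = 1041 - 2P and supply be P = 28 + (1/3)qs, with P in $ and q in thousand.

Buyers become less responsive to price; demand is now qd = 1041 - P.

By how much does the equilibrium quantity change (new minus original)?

+168.75

Initially, 1041 - 2P = 3P - 84, so 1125 = 5P and P = 225, q = 591.
The shock moves the curves to qd = 1041 - P and qs = 3P - 84.
Clearing the new market: 1041 - P = 3P - 84, so P = 281.25 and q = 759.75.
Δq = 759.75 − 591 = +168.75.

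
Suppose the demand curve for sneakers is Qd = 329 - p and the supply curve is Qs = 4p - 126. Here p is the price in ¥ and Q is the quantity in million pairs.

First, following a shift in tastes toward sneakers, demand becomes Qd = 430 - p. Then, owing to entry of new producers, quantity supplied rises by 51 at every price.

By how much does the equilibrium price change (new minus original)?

+10

Original equilibrium: 329 - p = 4p - 126 gives 455 = 5p, so p = 91 and Q = 238.
The new curves are Qd = 430 - p (demand) and Qs = 4p - 75 (supply).
Setting them equal: 430 - p = 4p - 75 → 505 = 5p, so p = 101 and Q = 329.
Δp = 101 − 91 = +10.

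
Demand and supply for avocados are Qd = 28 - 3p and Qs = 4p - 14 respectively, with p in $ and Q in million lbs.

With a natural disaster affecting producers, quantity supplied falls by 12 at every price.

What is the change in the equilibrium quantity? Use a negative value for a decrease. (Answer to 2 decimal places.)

Before the shock: 28 - 3p = 4p - 14 ⇒ 42 = 7p ⇒ p = 6, Q = 10.
The shock moves the curves to Qd = 28 - 3p and Qs = 4p - 26.
Equate the new curves: 28 - 3p = 4p - 26, giving 54 = 7p, p = 54/7 ≈ 7.7143, Q = 34/7 ≈ 4.8571.
ΔQ = 4.8571 − 10 = -5.14.

-5.14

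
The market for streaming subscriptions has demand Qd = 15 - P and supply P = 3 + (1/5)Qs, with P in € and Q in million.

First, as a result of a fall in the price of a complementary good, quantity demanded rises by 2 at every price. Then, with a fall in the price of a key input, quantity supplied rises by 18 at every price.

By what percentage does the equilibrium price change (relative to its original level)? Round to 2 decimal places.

Before the shock: 15 - P = 5P - 15 ⇒ 30 = 6P ⇒ P = 5, Q = 10.
The shock moves the curves to Qd = 17 - P and Qs = 5P + 3.
Equate the new curves: 17 - P = 5P + 3, giving 14 = 6P, P = 7/3 ≈ 2.3333, Q = 44/3 ≈ 14.6667.
%ΔP = (2.3333 − 5) / 5 × 100 = -53.33%.

-53.33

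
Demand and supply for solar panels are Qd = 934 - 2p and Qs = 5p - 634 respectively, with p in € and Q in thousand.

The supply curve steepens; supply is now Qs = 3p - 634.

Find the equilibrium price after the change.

Before the shock: 934 - 2p = 5p - 634 ⇒ 1568 = 7p ⇒ p = 224, Q = 486.
With the change applied: demand Qd = 934 - 2p, supply Qs = 3p - 634.
New equilibrium: 934 - 2p = 3p - 634 ⇒ 1568 = 5p ⇒ p = 313.6, Q = 306.8.

313.6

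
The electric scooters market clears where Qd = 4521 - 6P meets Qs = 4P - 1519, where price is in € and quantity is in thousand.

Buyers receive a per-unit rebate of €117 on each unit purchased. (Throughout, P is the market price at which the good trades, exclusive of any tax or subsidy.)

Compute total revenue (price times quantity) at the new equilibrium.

794072.76

Initially, 4521 - 6P = 4P - 1519, so 6040 = 10P and P = 604, Q = 897.
Since buyers' out-of-pocket price is the market price minus the rebate, the effective demand curve becomes Qd = 5223 - 6P.
Equate the new curves: 5223 - 6P = 4P - 1519, giving 6742 = 10P, P = 674.2, Q = 1177.8.
New expenditure = 674.2 × 1177.8 = 794072.76.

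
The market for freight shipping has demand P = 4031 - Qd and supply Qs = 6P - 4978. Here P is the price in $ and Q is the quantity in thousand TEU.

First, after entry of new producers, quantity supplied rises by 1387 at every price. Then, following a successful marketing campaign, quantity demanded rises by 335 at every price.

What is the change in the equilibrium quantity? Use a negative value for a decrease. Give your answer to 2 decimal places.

Before the shock: 4031 - P = 6P - 4978 ⇒ 9009 = 7P ⇒ P = 1287, Q = 2744.
With the change applied: demand Qd = 4366 - P, supply Qs = 6P - 3591.
Equate the new curves: 4366 - P = 6P - 3591, giving 7957 = 7P, P = 7957/7 ≈ 1136.7143, Q = 22605/7 ≈ 3229.2857.
ΔQ = 3229.2857 − 2744 = +485.29.

+485.29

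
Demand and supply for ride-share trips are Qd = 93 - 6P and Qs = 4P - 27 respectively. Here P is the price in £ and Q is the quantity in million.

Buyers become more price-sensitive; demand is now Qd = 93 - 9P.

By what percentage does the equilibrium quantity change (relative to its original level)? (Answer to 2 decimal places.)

Before the shock: 93 - 6P = 4P - 27 ⇒ 120 = 10P ⇒ P = 12, Q = 21.
The new curves are Qd = 93 - 9P (demand) and Qs = 4P - 27 (supply).
Clearing the new market: 93 - 9P = 4P - 27, so P = 120/13 ≈ 9.2308 and Q = 129/13 ≈ 9.9231.
%ΔQ = (9.9231 − 21) / 21 × 100 = -52.75%.

-52.75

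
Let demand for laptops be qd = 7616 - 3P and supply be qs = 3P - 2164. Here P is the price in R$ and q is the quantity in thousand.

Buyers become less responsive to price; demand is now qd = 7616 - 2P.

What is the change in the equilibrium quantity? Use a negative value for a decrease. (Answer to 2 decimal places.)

Solve the original market: 7616 - 3P = 3P - 2164, hence P = 1630 and q = 2726.
With the change applied: demand qd = 7616 - 2P, supply qs = 3P - 2164.
Clearing the new market: 7616 - 2P = 3P - 2164, so P = 1956 and q = 3704.
Δq = 3704 − 2726 = +978.00.

+978.00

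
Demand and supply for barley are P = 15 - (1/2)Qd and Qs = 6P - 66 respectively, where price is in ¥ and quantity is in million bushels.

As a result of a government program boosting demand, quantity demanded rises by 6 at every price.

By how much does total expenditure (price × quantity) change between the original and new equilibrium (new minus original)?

Initially, 30 - 2P = 6P - 66, so 96 = 8P and P = 12, Q = 6.
With the change applied: demand Qd = 36 - 2P, supply Qs = 6P - 66.
Equate the new curves: 36 - 2P = 6P - 66, giving 102 = 8P, P = 12.75, Q = 10.5.
Expenditure moves from 12×6 = 72 to 12.75×10.5 = 133.875; change = +61.875.

+61.875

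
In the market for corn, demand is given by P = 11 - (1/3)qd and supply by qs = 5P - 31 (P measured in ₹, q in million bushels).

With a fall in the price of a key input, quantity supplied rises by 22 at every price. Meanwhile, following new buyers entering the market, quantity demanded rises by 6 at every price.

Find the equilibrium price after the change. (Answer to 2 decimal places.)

6.00

Initially, 33 - 3P = 5P - 31, so 64 = 8P and P = 8, q = 9.
The new curves are qd = 39 - 3P (demand) and qs = 5P - 9 (supply).
New equilibrium: 39 - 3P = 5P - 9 ⇒ 48 = 8P ⇒ P = 6, q = 21.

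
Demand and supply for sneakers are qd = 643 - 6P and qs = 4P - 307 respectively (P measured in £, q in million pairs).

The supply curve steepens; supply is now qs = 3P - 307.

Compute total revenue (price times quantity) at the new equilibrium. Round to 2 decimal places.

1020.37

Original equilibrium: 643 - 6P = 4P - 307 gives 950 = 10P, so P = 95 and q = 73.
With the change applied: demand qd = 643 - 6P, supply qs = 3P - 307.
Setting them equal: 643 - 6P = 3P - 307 → 950 = 9P, so P = 950/9 ≈ 105.5556 and q = 29/3 ≈ 9.6667.
New expenditure = 105.5556 × 9.6667 = 1020.37.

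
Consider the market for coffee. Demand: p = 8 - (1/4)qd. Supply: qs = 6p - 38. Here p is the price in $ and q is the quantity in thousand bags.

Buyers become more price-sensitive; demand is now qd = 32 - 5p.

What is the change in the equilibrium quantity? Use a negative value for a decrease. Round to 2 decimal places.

Original equilibrium: 32 - 4p = 6p - 38 gives 70 = 10p, so p = 7 and q = 4.
With the change applied: demand qd = 32 - 5p, supply qs = 6p - 38.
Equate the new curves: 32 - 5p = 6p - 38, giving 70 = 11p, p = 70/11 ≈ 6.3636, q = 2/11 ≈ 0.1818.
Δq = 0.1818 − 4 = -3.82.

-3.82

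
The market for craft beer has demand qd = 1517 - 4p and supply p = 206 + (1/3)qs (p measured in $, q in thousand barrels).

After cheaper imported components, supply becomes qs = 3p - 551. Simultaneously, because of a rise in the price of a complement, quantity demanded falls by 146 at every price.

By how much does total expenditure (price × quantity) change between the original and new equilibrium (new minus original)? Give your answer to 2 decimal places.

-15705.45

Before the shock: 1517 - 4p = 3p - 618 ⇒ 2135 = 7p ⇒ p = 305, q = 297.
The new curves are qd = 1371 - 4p (demand) and qs = 3p - 551 (supply).
Equate the new curves: 1371 - 4p = 3p - 551, giving 1922 = 7p, p = 1922/7 ≈ 274.5714, q = 1909/7 ≈ 272.7143.
Expenditure moves from 305×297 = 90585 to 274.5714×272.7143 = 74879.5510; change = -15705.45.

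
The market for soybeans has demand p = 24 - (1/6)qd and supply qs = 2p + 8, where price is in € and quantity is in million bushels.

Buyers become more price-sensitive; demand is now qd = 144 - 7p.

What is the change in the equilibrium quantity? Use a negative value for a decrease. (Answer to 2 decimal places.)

-3.78

Before the shock: 144 - 6p = 2p + 8 ⇒ 136 = 8p ⇒ p = 17, q = 42.
The new curves are qd = 144 - 7p (demand) and qs = 2p + 8 (supply).
Setting them equal: 144 - 7p = 2p + 8 → 136 = 9p, so p = 136/9 ≈ 15.1111 and q = 344/9 ≈ 38.2222.
Δq = 38.2222 − 42 = -3.78.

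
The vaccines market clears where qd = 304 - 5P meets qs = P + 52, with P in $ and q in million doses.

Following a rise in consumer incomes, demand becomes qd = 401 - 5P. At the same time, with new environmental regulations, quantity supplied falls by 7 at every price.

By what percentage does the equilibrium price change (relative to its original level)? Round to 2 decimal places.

Original equilibrium: 304 - 5P = P + 52 gives 252 = 6P, so P = 42 and q = 94.
The new curves are qd = 401 - 5P (demand) and qs = P + 45 (supply).
Equate the new curves: 401 - 5P = P + 45, giving 356 = 6P, P = 178/3 ≈ 59.3333, q = 313/3 ≈ 104.3333.
%ΔP = (59.3333 − 42) / 42 × 100 = +41.27%.

+41.27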